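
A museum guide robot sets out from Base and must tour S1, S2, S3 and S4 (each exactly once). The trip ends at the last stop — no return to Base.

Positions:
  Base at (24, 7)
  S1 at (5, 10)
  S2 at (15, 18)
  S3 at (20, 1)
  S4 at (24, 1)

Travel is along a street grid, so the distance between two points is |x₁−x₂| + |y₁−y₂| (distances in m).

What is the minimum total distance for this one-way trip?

There are 4! = 24 possible orderings.
Base → S1 → S2 → S3 → S4: 22+18+22+4 = 66
Base → S1 → S2 → S4 → S3: 22+18+26+4 = 70
Base → S1 → S3 → S2 → S4: 22+24+22+26 = 94
Base → S1 → S3 → S4 → S2: 22+24+4+26 = 76
Base → S1 → S4 → S2 → S3: 22+28+26+22 = 98
Base → S1 → S4 → S3 → S2: 22+28+4+22 = 76
Base → S2 → S1 → S3 → S4: 20+18+24+4 = 66
Base → S2 → S1 → S4 → S3: 20+18+28+4 = 70
Base → S2 → S3 → S1 → S4: 20+22+24+28 = 94
Base → S2 → S3 → S4 → S1: 20+22+4+28 = 74
Base → S2 → S4 → S1 → S3: 20+26+28+24 = 98
Base → S2 → S4 → S3 → S1: 20+26+4+24 = 74
Base → S3 → S1 → S2 → S4: 10+24+18+26 = 78
Base → S3 → S1 → S4 → S2: 10+24+28+26 = 88
… (10 more)
Base → S4 → S3 → S2 → S1: 6+4+22+18 = 50  ← best
The minimum is 50.
One shortest path: Base → S4 → S3 → S2 → S1.

Shortest open route: 50 m.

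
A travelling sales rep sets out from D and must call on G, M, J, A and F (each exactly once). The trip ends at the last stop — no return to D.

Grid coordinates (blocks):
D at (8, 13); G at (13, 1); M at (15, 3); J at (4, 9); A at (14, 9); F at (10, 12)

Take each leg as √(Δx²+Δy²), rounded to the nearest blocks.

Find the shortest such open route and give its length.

Shortest open route: 27 blocks.

There are 5! = 120 possible orderings.
D→G→M→J→A→F: 13+3+13+10+5 = 44
D→G→M→J→F→A: 13+3+13+7+5 = 41
D→G→M→A→J→F: 13+3+6+10+7 = 39
D→G→M→A→F→J: 13+3+6+5+7 = 34
D→G→M→F→J→A: 13+3+10+7+10 = 43
D→G→M→F→A→J: 13+3+10+5+10 = 41
D→G→J→M→A→F: 13+12+13+6+5 = 49
D→G→J→M→F→A: 13+12+13+10+5 = 53
D→G→J→A→M→F: 13+12+10+6+10 = 51
D→G→J→A→F→M: 13+12+10+5+10 = 50
D→G→J→F→M→A: 13+12+7+10+6 = 48
D→G→J→F→A→M: 13+12+7+5+6 = 43
D→G→A→M→J→F: 13+8+6+13+7 = 47
D→G→A→M→F→J: 13+8+6+10+7 = 44
… (106 more)
D→J→F→A→M→G: 6+7+5+6+3 = 27  ← best
The minimum is 27.
One shortest path: D → J → F → A → M → G.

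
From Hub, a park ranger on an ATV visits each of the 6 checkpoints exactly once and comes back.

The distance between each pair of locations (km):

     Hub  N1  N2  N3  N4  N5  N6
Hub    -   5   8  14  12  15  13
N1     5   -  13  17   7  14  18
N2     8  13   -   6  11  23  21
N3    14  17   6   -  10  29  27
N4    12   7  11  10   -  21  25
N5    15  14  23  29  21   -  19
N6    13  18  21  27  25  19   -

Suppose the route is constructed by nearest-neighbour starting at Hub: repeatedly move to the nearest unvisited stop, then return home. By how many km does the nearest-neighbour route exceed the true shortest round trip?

6 km longer than the optimal tour.

Hub: N1=5, N2=8, N4=12, N6=13, N3=14, N5=15 ⇒ N1
N1: N4=7, N2=13, N5=14, N3=17, N6=18 ⇒ N4
N4: N3=10, N2=11, N5=21, N6=25 ⇒ N3
N3: N2=6, N6=27, N5=29 ⇒ N2
N2: N6=21, N5=23 ⇒ N6
N6: N5=19 ⇒ N5
NN route Hub → N1 → N4 → N3 → N2 → N6 → N5 → Hub costs 83.
Optimal: Hub → N2 → N3 → N4 → N1 → N5 → N6 → Hub costs 77 (by enumerating all 360 distinct tours).
Excess = 83 − 77 = 6.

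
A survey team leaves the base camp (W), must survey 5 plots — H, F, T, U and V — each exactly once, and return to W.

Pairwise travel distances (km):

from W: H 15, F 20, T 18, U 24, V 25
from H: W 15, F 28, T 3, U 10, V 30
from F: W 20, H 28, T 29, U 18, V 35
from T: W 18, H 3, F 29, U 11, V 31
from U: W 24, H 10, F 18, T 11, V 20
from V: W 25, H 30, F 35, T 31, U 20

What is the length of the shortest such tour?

Shortest round trip = 104 km.

There are 60 distinct closed tours to check (reversals are equivalent).
W → H → F → T → U → V → W: 15+28+29+11+20+25 = 128
W → H → F → T → V → U → W: 15+28+29+31+20+24 = 147
W → H → F → U → T → V → W: 15+28+18+11+31+25 = 128
W → H → F → U → V → T → W: 15+28+18+20+31+18 = 130
W → H → F → V → T → U → W: 15+28+35+31+11+24 = 144
W → H → F → V → U → T → W: 15+28+35+20+11+18 = 127
W → H → T → F → U → V → W: 15+3+29+18+20+25 = 110
W → H → T → F → V → U → W: 15+3+29+35+20+24 = 126
W → H → T → U → F → V → W: 15+3+11+18+35+25 = 107
W → H → T → U → V → F → W: 15+3+11+20+35+20 = 104
W → H → T → V → F → U → W: 15+3+31+35+18+24 = 126
W → H → T → V → U → F → W: 15+3+31+20+18+20 = 107
W → H → U → F → T → V → W: 15+10+18+29+31+25 = 128
W → H → U → F → V → T → W: 15+10+18+35+31+18 = 127
… (46 more)
The minimum is 104.
One optimal route: W → H → T → U → V → F → W (or its reverse).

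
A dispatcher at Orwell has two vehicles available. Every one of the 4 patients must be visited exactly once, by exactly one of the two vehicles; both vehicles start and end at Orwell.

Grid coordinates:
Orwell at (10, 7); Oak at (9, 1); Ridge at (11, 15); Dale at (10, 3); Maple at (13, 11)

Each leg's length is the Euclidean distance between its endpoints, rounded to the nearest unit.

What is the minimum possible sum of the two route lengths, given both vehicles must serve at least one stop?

29 — the smallest possible combined total.

Try each way of splitting the stops between the two vehicles (each non-empty) and, for each split, find the best tour for each vehicle:
  {Oak} + {Ridge, Dale, Maple}: 12 + 25 = 37
  {Ridge} + {Oak, Dale, Maple}: 16 + 22 = 38
  {Oak, Ridge} + {Dale, Maple}: 28 + 18 = 46
  {Dale} + {Oak, Ridge, Maple}: 8 + 29 = 37
  {Oak, Dale} + {Ridge, Maple}: 12 + 17 = 29
  {Ridge, Dale} + {Oak, Maple}: 24 + 22 = 46
  … (7 splits in total)
Best: vehicle 1 Orwell → Oak → Dale → Orwell = 12; vehicle 2 Orwell → Ridge → Maple → Orwell = 17; combined 29.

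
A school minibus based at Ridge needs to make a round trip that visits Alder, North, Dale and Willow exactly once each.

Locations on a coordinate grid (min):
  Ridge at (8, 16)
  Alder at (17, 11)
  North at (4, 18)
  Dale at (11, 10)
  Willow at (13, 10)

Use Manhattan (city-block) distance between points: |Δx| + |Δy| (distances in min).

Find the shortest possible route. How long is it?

With 4 stops there are 4!/2 = 12 distinct round trips (a route and its reverse cost the same).
Ridge → Alder → North → Dale → Willow → Ridge: 14+20+15+2+11 = 62
Ridge → Alder → North → Willow → Dale → Ridge: 14+20+17+2+9 = 62
Ridge → Alder → Dale → North → Willow → Ridge: 14+7+15+17+11 = 64
Ridge → Alder → Dale → Willow → North → Ridge: 14+7+2+17+6 = 46
Ridge → Alder → Willow → North → Dale → Ridge: 14+5+17+15+9 = 60
Ridge → Alder → Willow → Dale → North → Ridge: 14+5+2+15+6 = 42
Ridge → North → Alder → Dale → Willow → Ridge: 6+20+7+2+11 = 46
Ridge → North → Alder → Willow → Dale → Ridge: 6+20+5+2+9 = 42
Ridge → North → Dale → Alder → Willow → Ridge: 6+15+7+5+11 = 44
Ridge → North → Willow → Alder → Dale → Ridge: 6+17+5+7+9 = 44
Ridge → Dale → Alder → North → Willow → Ridge: 9+7+20+17+11 = 64
Ridge → Dale → North → Alder → Willow → Ridge: 9+15+20+5+11 = 60
The minimum is 42.
One optimal route: Ridge → Alder → Willow → Dale → North → Ridge (or its reverse).

42 min — the shortest possible round trip.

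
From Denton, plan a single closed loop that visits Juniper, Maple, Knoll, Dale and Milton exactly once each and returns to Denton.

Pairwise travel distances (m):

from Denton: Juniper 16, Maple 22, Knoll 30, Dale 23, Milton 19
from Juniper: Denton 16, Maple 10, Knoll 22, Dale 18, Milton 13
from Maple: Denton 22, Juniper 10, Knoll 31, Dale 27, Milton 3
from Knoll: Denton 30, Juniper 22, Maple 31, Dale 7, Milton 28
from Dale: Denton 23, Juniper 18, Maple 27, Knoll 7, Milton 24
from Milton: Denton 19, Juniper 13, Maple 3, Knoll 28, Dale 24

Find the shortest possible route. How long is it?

Shortest round trip = 84 m.

Denton - Juniper - Maple - Knoll - Dale - Milton - Denton: 16+10+31+7+24+19 = 107
Denton - Juniper - Maple - Knoll - Milton - Dale - Denton: 16+10+31+28+24+23 = 132
Denton - Juniper - Maple - Dale - Knoll - Milton - Denton: 16+10+27+7+28+19 = 107
Denton - Juniper - Maple - Dale - Milton - Knoll - Denton: 16+10+27+24+28+30 = 135
Denton - Juniper - Maple - Milton - Knoll - Dale - Denton: 16+10+3+28+7+23 = 87
Denton - Juniper - Maple - Milton - Dale - Knoll - Denton: 16+10+3+24+7+30 = 90
Denton - Juniper - Knoll - Maple - Dale - Milton - Denton: 16+22+31+27+24+19 = 139
Denton - Juniper - Knoll - Maple - Milton - Dale - Denton: 16+22+31+3+24+23 = 119
Denton - Juniper - Knoll - Dale - Maple - Milton - Denton: 16+22+7+27+3+19 = 94
Denton - Juniper - Knoll - Dale - Milton - Maple - Denton: 16+22+7+24+3+22 = 94
Denton - Juniper - Knoll - Milton - Maple - Dale - Denton: 16+22+28+3+27+23 = 119
Denton - Juniper - Knoll - Milton - Dale - Maple - Denton: 16+22+28+24+27+22 = 139
Denton - Juniper - Dale - Maple - Knoll - Milton - Denton: 16+18+27+31+28+19 = 139
Denton - Juniper - Dale - Maple - Milton - Knoll - Denton: 16+18+27+3+28+30 = 122
… (46 more)
Denton - Dale - Knoll - Juniper - Maple - Milton - Denton: 23+7+22+10+3+19 = 84  ← best
The minimum is 84.
One optimal route: Denton → Dale → Knoll → Juniper → Maple → Milton → Denton (or its reverse).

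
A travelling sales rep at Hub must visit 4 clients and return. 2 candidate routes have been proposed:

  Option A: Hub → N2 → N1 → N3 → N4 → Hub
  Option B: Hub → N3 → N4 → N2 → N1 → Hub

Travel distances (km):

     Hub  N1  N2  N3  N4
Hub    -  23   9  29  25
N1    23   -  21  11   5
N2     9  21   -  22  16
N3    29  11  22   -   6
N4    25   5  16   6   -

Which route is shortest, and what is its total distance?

Option A: 9 + 21 + 11 + 6 + 25 = 72
Option B: 29 + 6 + 16 + 21 + 23 = 95

Shortest is Option A, total 72 km.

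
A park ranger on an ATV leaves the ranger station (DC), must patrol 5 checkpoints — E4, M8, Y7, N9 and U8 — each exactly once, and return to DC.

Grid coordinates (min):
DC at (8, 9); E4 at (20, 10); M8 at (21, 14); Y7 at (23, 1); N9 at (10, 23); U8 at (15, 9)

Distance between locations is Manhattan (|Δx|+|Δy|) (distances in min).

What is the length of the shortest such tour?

With 5 stops there are 5!/2 = 60 distinct round trips (a route and its reverse cost the same).
DC - E4 - M8 - Y7 - N9 - U8 - DC: 13+5+15+35+19+7 = 94
DC - E4 - M8 - Y7 - U8 - N9 - DC: 13+5+15+16+19+16 = 84
DC - E4 - M8 - N9 - Y7 - U8 - DC: 13+5+20+35+16+7 = 96
DC - E4 - M8 - N9 - U8 - Y7 - DC: 13+5+20+19+16+23 = 96
DC - E4 - M8 - U8 - Y7 - N9 - DC: 13+5+11+16+35+16 = 96
DC - E4 - M8 - U8 - N9 - Y7 - DC: 13+5+11+19+35+23 = 106
DC - E4 - Y7 - M8 - N9 - U8 - DC: 13+12+15+20+19+7 = 86
DC - E4 - Y7 - M8 - U8 - N9 - DC: 13+12+15+11+19+16 = 86
DC - E4 - Y7 - N9 - M8 - U8 - DC: 13+12+35+20+11+7 = 98
DC - E4 - Y7 - N9 - U8 - M8 - DC: 13+12+35+19+11+18 = 108
DC - E4 - Y7 - U8 - M8 - N9 - DC: 13+12+16+11+20+16 = 88
DC - E4 - Y7 - U8 - N9 - M8 - DC: 13+12+16+19+20+18 = 98
DC - E4 - N9 - M8 - Y7 - U8 - DC: 13+23+20+15+16+7 = 94
DC - E4 - N9 - M8 - U8 - Y7 - DC: 13+23+20+11+16+23 = 106
… (46 more)
DC - N9 - M8 - E4 - Y7 - U8 - DC: 16+20+5+12+16+7 = 76  ← best
The minimum is 76.
One optimal route: DC → N9 → M8 → E4 → Y7 → U8 → DC (or its reverse).

76 min — the shortest possible round trip.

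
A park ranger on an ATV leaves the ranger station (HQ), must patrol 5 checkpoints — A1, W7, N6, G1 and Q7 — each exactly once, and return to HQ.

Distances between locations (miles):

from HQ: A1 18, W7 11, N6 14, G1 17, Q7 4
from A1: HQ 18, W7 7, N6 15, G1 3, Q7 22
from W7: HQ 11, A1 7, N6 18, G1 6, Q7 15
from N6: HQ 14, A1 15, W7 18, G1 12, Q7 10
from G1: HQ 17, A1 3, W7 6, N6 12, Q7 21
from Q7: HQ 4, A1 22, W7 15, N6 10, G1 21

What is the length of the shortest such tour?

There are 60 distinct closed tours to check (reversals are equivalent).
HQ - A1 - W7 - N6 - G1 - Q7 - HQ: 18+7+18+12+21+4 = 80
HQ - A1 - W7 - N6 - Q7 - G1 - HQ: 18+7+18+10+21+17 = 91
HQ - A1 - W7 - G1 - N6 - Q7 - HQ: 18+7+6+12+10+4 = 57
HQ - A1 - W7 - G1 - Q7 - N6 - HQ: 18+7+6+21+10+14 = 76
HQ - A1 - W7 - Q7 - N6 - G1 - HQ: 18+7+15+10+12+17 = 79
HQ - A1 - W7 - Q7 - G1 - N6 - HQ: 18+7+15+21+12+14 = 87
HQ - A1 - N6 - W7 - G1 - Q7 - HQ: 18+15+18+6+21+4 = 82
HQ - A1 - N6 - W7 - Q7 - G1 - HQ: 18+15+18+15+21+17 = 104
HQ - A1 - N6 - G1 - W7 - Q7 - HQ: 18+15+12+6+15+4 = 70
HQ - A1 - N6 - G1 - Q7 - W7 - HQ: 18+15+12+21+15+11 = 92
HQ - A1 - N6 - Q7 - W7 - G1 - HQ: 18+15+10+15+6+17 = 81
HQ - A1 - N6 - Q7 - G1 - W7 - HQ: 18+15+10+21+6+11 = 81
HQ - A1 - G1 - W7 - N6 - Q7 - HQ: 18+3+6+18+10+4 = 59
HQ - A1 - G1 - W7 - Q7 - N6 - HQ: 18+3+6+15+10+14 = 66
… (46 more)
HQ - W7 - A1 - G1 - N6 - Q7 - HQ: 11+7+3+12+10+4 = 47  ← best
The minimum is 47.
One optimal route: HQ → W7 → A1 → G1 → N6 → Q7 → HQ (or its reverse).

Shortest round trip = 47 miles.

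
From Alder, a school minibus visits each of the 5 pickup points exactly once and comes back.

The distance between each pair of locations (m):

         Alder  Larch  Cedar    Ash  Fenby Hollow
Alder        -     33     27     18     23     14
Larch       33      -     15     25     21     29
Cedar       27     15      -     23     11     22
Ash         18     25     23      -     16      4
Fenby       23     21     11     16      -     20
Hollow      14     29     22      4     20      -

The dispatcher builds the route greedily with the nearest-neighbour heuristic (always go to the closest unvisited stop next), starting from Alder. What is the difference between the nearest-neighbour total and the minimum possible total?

Alder: Hollow=14, Ash=18, Fenby=23, Cedar=27, Larch=33 ⇒ Hollow
Hollow: Ash=4, Fenby=20, Cedar=22, Larch=29 ⇒ Ash
Ash: Fenby=16, Cedar=23, Larch=25 ⇒ Fenby
Fenby: Cedar=11, Larch=21 ⇒ Cedar
Cedar: Larch=15 ⇒ Larch
NN route Alder → Hollow → Ash → Fenby → Cedar → Larch → Alder costs 93.
Optimal: Alder → Fenby → Cedar → Larch → Ash → Hollow → Alder costs 92 (by enumerating all 60 distinct tours).
Excess = 93 − 92 = 1.

The nearest-neighbour route is 1 m longer than optimal.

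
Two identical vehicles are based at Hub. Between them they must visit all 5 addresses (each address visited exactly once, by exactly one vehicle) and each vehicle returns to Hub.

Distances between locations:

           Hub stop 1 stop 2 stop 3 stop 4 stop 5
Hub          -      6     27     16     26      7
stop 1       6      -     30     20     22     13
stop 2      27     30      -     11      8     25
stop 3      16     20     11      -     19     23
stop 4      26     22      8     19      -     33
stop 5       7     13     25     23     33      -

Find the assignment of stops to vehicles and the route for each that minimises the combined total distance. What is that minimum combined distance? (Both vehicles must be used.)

Try each way of splitting the stops between the two vehicles (each non-empty) and, for each split, find the best tour for each vehicle:
  {stop 1} + {stop 2, stop 3, stop 4, stop 5}: 12 + 75 = 87
  {stop 2} + {stop 1, stop 3, stop 4, stop 5}: 54 + 77 = 131
  {stop 1, stop 2} + {stop 3, stop 4, stop 5}: 63 + 75 = 138
  {stop 3} + {stop 1, stop 2, stop 4, stop 5}: 32 + 68 = 100
  {stop 1, stop 3} + {stop 2, stop 4, stop 5}: 42 + 66 = 108
  {stop 2, stop 3} + {stop 1, stop 4, stop 5}: 54 + 68 = 122
  … (15 splits in total)
  {stop 1, stop 2, stop 3, stop 4} + {stop 5}: 63 + 14 = 77  ← best
Best: vehicle 1 Hub → stop 1 → stop 4 → stop 2 → stop 3 → Hub = 63; vehicle 2 Hub → stop 5 → Hub = 14; combined 77.

77 — the smallest possible combined total.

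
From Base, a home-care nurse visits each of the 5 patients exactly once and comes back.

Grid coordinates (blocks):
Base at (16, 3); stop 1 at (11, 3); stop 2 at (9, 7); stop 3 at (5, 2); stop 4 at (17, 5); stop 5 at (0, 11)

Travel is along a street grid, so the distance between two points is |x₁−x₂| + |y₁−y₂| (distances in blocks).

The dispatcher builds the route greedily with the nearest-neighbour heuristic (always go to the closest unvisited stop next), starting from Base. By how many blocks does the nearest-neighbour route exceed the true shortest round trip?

Excess over optimum: 12 blocks.

From Base: stop 4=3, stop 1=5, stop 2=11, stop 3=12, stop 5=24 → choose stop 4 (3).
From stop 4: stop 1=8, stop 2=10, stop 3=15, stop 5=23 → choose stop 1 (8).
From stop 1: stop 2=6, stop 3=7, stop 5=19 → choose stop 2 (6).
From stop 2: stop 3=9, stop 5=13 → choose stop 3 (9).
From stop 3: stop 5=14 → choose stop 5 (14).
NN route Base → stop 4 → stop 1 → stop 2 → stop 3 → stop 5 → Base costs 64.
Optimal: Base → stop 1 → stop 3 → stop 5 → stop 2 → stop 4 → Base costs 52 (by enumerating all 60 distinct tours).
Excess = 64 − 52 = 12.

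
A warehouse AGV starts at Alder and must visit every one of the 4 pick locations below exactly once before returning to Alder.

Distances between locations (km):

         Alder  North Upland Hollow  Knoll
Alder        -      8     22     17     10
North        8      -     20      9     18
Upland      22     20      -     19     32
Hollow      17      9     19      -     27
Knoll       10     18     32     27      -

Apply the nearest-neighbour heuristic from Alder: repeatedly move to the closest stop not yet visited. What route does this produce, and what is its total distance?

Alder → [North:8 / Knoll:10 / Hollow:17 / Upland:22] → North (8)
North → [Hollow:9 / Knoll:18 / Upland:20] → Hollow (9)
Hollow → [Upland:19 / Knoll:27] → Upland (19)
Upland → [Knoll:32] → Knoll (32)
Return Knoll→Alder: 10.
Total = 8 + 9 + 19 + 32 + 10 = 78.

Nearest-neighbour total = 78 km; route Alder → North → Hollow → Upland → Knoll → Alder.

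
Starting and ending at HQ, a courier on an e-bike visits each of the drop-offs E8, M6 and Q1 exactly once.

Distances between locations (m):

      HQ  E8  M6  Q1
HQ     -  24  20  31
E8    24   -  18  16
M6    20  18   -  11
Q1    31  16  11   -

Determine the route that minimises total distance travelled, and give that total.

HQ → E8 → M6 → Q1 → HQ: 24+18+11+31 = 84
HQ → E8 → Q1 → M6 → HQ: 24+16+11+20 = 71
HQ → M6 → E8 → Q1 → HQ: 20+18+16+31 = 85
The minimum is 71.
One optimal route: HQ → E8 → Q1 → M6 → HQ (or its reverse).

Shortest round trip = 71 m.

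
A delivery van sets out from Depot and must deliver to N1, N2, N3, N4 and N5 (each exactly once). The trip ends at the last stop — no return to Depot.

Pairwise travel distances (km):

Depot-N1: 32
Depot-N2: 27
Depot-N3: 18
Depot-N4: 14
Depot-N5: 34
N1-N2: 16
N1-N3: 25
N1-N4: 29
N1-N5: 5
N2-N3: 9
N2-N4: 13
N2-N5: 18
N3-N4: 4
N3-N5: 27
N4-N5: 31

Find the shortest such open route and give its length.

48 km — the minimum one-way total.

There are 5! = 120 possible orderings.
Depot→N1→N2→N3→N4→N5: 32+16+9+4+31 = 92
Depot→N1→N2→N3→N5→N4: 32+16+9+27+31 = 115
Depot→N1→N2→N4→N3→N5: 32+16+13+4+27 = 92
Depot→N1→N2→N4→N5→N3: 32+16+13+31+27 = 119
Depot→N1→N2→N5→N3→N4: 32+16+18+27+4 = 97
Depot→N1→N2→N5→N4→N3: 32+16+18+31+4 = 101
Depot→N1→N3→N2→N4→N5: 32+25+9+13+31 = 110
Depot→N1→N3→N2→N5→N4: 32+25+9+18+31 = 115
Depot→N1→N3→N4→N2→N5: 32+25+4+13+18 = 92
Depot→N1→N3→N4→N5→N2: 32+25+4+31+18 = 110
Depot→N1→N3→N5→N2→N4: 32+25+27+18+13 = 115
Depot→N1→N3→N5→N4→N2: 32+25+27+31+13 = 128
Depot→N1→N4→N2→N3→N5: 32+29+13+9+27 = 110
Depot→N1→N4→N2→N5→N3: 32+29+13+18+27 = 119
… (106 more)
Depot→N4→N3→N2→N1→N5: 14+4+9+16+5 = 48  ← best
The minimum is 48.
One shortest path: Depot → N4 → N3 → N2 → N1 → N5.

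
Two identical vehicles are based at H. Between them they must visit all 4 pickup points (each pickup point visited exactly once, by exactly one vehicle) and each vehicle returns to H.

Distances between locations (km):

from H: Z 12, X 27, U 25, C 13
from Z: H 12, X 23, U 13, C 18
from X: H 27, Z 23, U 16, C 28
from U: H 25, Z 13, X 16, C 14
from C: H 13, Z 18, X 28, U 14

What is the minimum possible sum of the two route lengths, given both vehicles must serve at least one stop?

Check every non-empty split of the stops between the two vehicles; for each half take its own optimal tour:
  {Z} + {X, U, C}: 24 + 70 = 94
  {X} + {Z, U, C}: 54 + 52 = 106
  {Z, X} + {U, C}: 62 + 52 = 114
  {U} + {Z, X, C}: 50 + 76 = 126
  {Z, U} + {X, C}: 50 + 68 = 118
  {X, U} + {Z, C}: 68 + 43 = 111
  … (7 splits in total)
Best: vehicle 1 H → Z → H = 24; vehicle 2 H → X → U → C → H = 70; combined 94.

94 km — the smallest possible combined total.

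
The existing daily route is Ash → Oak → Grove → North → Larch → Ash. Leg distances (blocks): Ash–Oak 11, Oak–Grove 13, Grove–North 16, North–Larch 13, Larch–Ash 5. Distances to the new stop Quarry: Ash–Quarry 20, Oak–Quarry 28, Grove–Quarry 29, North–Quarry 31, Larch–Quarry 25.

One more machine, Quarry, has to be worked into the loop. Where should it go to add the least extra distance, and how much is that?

Insertion cost between consecutive stops i–j is d(i,Quarry) + d(Quarry,j) − d(i,j):
  between Ash and Oak: 20 + 28 − 11 = 37
  between Oak and Grove: 28 + 29 − 13 = 44
  between Grove and North: 29 + 31 − 16 = 44
  between North and Larch: 31 + 25 − 13 = 43
  between Larch and Ash: 25 + 20 − 5 = 40
Cheapest insertion is between Ash and Oak, adding 37.
New total = 58 + 37 = 95.

+37 blocks — insert Quarry between Ash and Oak.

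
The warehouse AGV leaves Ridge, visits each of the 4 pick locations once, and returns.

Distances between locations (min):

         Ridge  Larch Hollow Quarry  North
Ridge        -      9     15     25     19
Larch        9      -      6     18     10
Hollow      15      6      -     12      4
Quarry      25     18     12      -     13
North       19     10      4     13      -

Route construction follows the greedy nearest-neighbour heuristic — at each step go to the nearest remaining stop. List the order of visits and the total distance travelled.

Total distance 57 min via the nearest-neighbour route Ridge → Larch → Hollow → North → Quarry → Ridge.

From Ridge: distances to unvisited — Larch=9, Hollow=15, North=19, Quarry=25. Nearest is Larch (9).
From Larch: distances to unvisited — Hollow=6, North=10, Quarry=18. Nearest is Hollow (6).
From Hollow: distances to unvisited — North=4, Quarry=12. Nearest is North (4).
From North: distances to unvisited — Quarry=13. Nearest is Quarry (13).
Return Quarry→Ridge: 25.
Total = 9 + 6 + 4 + 13 + 25 = 57.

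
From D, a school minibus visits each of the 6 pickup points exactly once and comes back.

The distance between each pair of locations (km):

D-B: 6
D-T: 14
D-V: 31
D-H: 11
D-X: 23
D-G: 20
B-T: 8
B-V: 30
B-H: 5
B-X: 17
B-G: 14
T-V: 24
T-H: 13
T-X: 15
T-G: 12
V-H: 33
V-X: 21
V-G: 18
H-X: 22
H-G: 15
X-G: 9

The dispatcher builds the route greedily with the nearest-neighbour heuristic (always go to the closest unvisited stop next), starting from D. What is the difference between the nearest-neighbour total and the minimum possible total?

The nearest-neighbour route is 3 km longer than optimal.

From D: B=6, H=11, T=14, G=20, X=23, V=31 → choose B (6).
From B: H=5, T=8, G=14, X=17, V=30 → choose H (5).
From H: T=13, G=15, X=22, V=33 → choose T (13).
From T: G=12, X=15, V=24 → choose G (12).
From G: X=9, V=18 → choose X (9).
From X: V=21 → choose V (21).
NN route D → B → H → T → G → X → V → D costs 97.
Optimal: D → B → T → V → X → G → H → D costs 94 (by enumerating all 360 distinct tours).
Excess = 97 − 94 = 3.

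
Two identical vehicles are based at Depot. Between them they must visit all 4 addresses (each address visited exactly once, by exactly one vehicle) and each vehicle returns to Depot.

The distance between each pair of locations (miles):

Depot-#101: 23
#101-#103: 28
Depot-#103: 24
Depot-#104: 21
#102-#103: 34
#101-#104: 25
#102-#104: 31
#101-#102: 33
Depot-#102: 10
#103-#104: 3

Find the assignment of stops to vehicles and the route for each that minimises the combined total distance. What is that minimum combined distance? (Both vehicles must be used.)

There are 2^3 − 1 = 7 ways to divide the 4 stops into two non-empty groups. For each, the best each vehicle can do is its own shortest tour through its group:
  {#101} + {#102, #103, #104}: 46 + 68 = 114
  {#102} + {#101, #103, #104}: 20 + 75 = 95
  {#101, #102} + {#103, #104}: 66 + 48 = 114
  {#103} + {#101, #102, #104}: 48 + 89 = 137
  {#101, #103} + {#102, #104}: 75 + 62 = 137
  {#102, #103} + {#101, #104}: 68 + 69 = 137
  … (7 splits in total)
Best: vehicle 1 Depot → #102 → Depot = 20; vehicle 2 Depot → #101 → #103 → #104 → Depot = 75; combined 95.

Minimum combined distance: 95 miles.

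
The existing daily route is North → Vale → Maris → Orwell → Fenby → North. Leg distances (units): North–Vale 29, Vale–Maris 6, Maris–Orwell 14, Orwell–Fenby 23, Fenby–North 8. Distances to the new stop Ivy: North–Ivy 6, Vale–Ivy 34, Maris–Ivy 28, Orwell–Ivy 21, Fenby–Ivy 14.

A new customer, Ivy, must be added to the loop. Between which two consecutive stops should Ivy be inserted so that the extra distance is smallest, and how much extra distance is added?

Minimum extra distance: 11, inserting Ivy between North and Vale.

Insertion cost between consecutive stops i–j is d(i,Ivy) + d(Ivy,j) − d(i,j):
  between North and Vale: 6 + 34 − 29 = 11
  between Vale and Maris: 34 + 28 − 6 = 56
  between Maris and Orwell: 28 + 21 − 14 = 35
  between Orwell and Fenby: 21 + 14 − 23 = 12
  between Fenby and North: 14 + 6 − 8 = 12
Cheapest insertion is between North and Vale, adding 11.
New total = 80 + 11 = 91.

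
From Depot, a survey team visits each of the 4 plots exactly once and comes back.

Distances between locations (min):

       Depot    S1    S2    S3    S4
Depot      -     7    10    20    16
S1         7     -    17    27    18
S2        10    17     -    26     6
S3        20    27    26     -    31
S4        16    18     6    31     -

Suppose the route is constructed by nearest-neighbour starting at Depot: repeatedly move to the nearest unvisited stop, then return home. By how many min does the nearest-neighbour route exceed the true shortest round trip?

Depot: S1=7, S2=10, S4=16, S3=20 ⇒ S1
S1: S2=17, S4=18, S3=27 ⇒ S2
S2: S4=6, S3=26 ⇒ S4
S4: S3=31 ⇒ S3
NN route Depot → S1 → S2 → S4 → S3 → Depot costs 81.
Optimal: Depot → S1 → S4 → S2 → S3 → Depot costs 77 (by enumerating all 12 distinct tours).
Excess = 81 − 77 = 4.

Excess over optimum: 4 min.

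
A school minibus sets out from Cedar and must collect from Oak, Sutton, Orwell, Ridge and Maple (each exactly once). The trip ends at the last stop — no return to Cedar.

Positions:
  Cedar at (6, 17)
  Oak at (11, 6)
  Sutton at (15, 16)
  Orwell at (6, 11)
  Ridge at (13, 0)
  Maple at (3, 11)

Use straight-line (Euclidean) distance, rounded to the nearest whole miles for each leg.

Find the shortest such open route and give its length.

There are 5! = 120 possible orderings.
Cedar → Oak → Sutton → Orwell → Ridge → Maple: 12+11+10+13+15 = 61
Cedar → Oak → Sutton → Orwell → Maple → Ridge: 12+11+10+3+15 = 51
Cedar → Oak → Sutton → Ridge → Orwell → Maple: 12+11+16+13+3 = 55
Cedar → Oak → Sutton → Ridge → Maple → Orwell: 12+11+16+15+3 = 57
Cedar → Oak → Sutton → Maple → Orwell → Ridge: 12+11+13+3+13 = 52
Cedar → Oak → Sutton → Maple → Ridge → Orwell: 12+11+13+15+13 = 64
Cedar → Oak → Orwell → Sutton → Ridge → Maple: 12+7+10+16+15 = 60
Cedar → Oak → Orwell → Sutton → Maple → Ridge: 12+7+10+13+15 = 57
Cedar → Oak → Orwell → Ridge → Sutton → Maple: 12+7+13+16+13 = 61
Cedar → Oak → Orwell → Ridge → Maple → Sutton: 12+7+13+15+13 = 60
Cedar → Oak → Orwell → Maple → Sutton → Ridge: 12+7+3+13+16 = 51
Cedar → Oak → Orwell → Maple → Ridge → Sutton: 12+7+3+15+16 = 53
Cedar → Oak → Ridge → Sutton → Orwell → Maple: 12+6+16+10+3 = 47
Cedar → Oak → Ridge → Sutton → Maple → Orwell: 12+6+16+13+3 = 50
… (106 more)
Cedar → Sutton → Orwell → Maple → Oak → Ridge: 9+10+3+9+6 = 37  ← best
The minimum is 37.
One shortest path: Cedar → Sutton → Orwell → Maple → Oak → Ridge.

Shortest open route: 37 miles.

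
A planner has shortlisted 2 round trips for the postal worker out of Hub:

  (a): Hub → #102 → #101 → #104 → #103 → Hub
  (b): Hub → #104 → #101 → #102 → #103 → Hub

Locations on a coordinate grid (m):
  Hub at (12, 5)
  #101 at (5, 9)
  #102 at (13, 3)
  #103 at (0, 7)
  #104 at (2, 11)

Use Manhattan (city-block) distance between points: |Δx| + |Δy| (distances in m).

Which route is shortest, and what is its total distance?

(a): 3 + 14 + 5 + 6 + 14 = 42
(b): 16 + 5 + 14 + 17 + 14 = 66

42 m — (a) is the shortest.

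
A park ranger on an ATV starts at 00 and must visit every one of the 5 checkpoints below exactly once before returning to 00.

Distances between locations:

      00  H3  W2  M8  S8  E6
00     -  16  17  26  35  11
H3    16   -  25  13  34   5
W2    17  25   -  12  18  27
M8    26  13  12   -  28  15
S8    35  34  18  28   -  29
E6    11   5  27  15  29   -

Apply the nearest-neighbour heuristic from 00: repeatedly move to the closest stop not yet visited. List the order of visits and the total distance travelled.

Nearest-neighbour total = 94; route 00 → E6 → H3 → M8 → W2 → S8 → 00.

From 00: distances to unvisited — E6=11, H3=16, W2=17, M8=26, S8=35. Nearest is E6 (11).
From E6: distances to unvisited — H3=5, M8=15, W2=27, S8=29. Nearest is H3 (5).
From H3: distances to unvisited — M8=13, W2=25, S8=34. Nearest is M8 (13).
From M8: distances to unvisited — W2=12, S8=28. Nearest is W2 (12).
From W2: distances to unvisited — S8=18. Nearest is S8 (18).
Return S8→00: 35.
Total = 11 + 5 + 13 + 12 + 18 + 35 = 94.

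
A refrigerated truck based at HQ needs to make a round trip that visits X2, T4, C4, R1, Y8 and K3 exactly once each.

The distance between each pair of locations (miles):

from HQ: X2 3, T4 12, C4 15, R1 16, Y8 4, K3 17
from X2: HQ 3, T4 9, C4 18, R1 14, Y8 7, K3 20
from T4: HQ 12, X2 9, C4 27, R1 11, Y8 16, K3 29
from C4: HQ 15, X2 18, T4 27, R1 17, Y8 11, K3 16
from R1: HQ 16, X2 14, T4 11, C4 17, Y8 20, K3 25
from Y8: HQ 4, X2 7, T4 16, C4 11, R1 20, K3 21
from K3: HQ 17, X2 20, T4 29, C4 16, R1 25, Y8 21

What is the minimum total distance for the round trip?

Minimum total distance: 79 miles.

There are 360 distinct closed tours to check (reversals are equivalent).
HQ→X2→T4→C4→R1→Y8→K3→HQ: 3+9+27+17+20+21+17 = 114
HQ→X2→T4→C4→R1→K3→Y8→HQ: 3+9+27+17+25+21+4 = 106
HQ→X2→T4→C4→Y8→R1→K3→HQ: 3+9+27+11+20+25+17 = 112
HQ→X2→T4→C4→Y8→K3→R1→HQ: 3+9+27+11+21+25+16 = 112
HQ→X2→T4→C4→K3→R1→Y8→HQ: 3+9+27+16+25+20+4 = 104
HQ→X2→T4→C4→K3→Y8→R1→HQ: 3+9+27+16+21+20+16 = 112
HQ→X2→T4→R1→C4→Y8→K3→HQ: 3+9+11+17+11+21+17 = 89
HQ→X2→T4→R1→C4→K3→Y8→HQ: 3+9+11+17+16+21+4 = 81
… (352 more)
HQ→X2→T4→R1→K3→C4→Y8→HQ: 3+9+11+25+16+11+4 = 79  ← best
The minimum is 79.
One optimal route: HQ → X2 → T4 → R1 → K3 → C4 → Y8 → HQ (or its reverse).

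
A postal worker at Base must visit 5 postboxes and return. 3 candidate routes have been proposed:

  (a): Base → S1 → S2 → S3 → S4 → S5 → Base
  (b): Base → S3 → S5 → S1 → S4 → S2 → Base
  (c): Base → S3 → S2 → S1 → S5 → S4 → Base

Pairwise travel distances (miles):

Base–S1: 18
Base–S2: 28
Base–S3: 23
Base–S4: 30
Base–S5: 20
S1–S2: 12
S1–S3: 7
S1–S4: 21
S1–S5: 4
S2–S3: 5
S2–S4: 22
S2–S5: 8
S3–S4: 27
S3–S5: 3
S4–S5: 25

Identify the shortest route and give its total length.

(a): 18 + 12 + 5 + 27 + 25 + 20 = 107
(b): 23 + 3 + 4 + 21 + 22 + 28 = 101
(c): 23 + 5 + 12 + 4 + 25 + 30 = 99

99 miles — (c) is the shortest.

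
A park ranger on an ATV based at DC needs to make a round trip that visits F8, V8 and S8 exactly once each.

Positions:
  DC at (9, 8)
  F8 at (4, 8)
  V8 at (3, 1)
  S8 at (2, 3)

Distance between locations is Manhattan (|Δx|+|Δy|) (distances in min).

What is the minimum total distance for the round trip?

28 min — the shortest possible round trip.

There are 3 distinct closed tours to check (reversals are equivalent).
DC-F8-V8-S8-DC: 5+8+3+12 = 28
DC-F8-S8-V8-DC: 5+7+3+13 = 28
DC-V8-F8-S8-DC: 13+8+7+12 = 40
The minimum is 28.
One optimal route: DC → F8 → V8 → S8 → DC (or its reverse).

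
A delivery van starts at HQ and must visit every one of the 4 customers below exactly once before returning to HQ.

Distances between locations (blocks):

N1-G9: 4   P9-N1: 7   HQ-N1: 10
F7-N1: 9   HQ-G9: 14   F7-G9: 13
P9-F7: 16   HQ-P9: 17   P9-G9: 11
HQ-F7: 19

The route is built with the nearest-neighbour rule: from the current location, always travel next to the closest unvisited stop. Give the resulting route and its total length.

HQ → [N1:10 / G9:14 / P9:17 / F7:19] → N1 (10)
N1 → [G9:4 / P9:7 / F7:9] → G9 (4)
G9 → [P9:11 / F7:13] → P9 (11)
P9 → [F7:16] → F7 (16)
Return F7→HQ: 19.
Total = 10 + 4 + 11 + 16 + 19 = 60.

Total distance 60 blocks via the nearest-neighbour route HQ → N1 → G9 → P9 → F7 → HQ.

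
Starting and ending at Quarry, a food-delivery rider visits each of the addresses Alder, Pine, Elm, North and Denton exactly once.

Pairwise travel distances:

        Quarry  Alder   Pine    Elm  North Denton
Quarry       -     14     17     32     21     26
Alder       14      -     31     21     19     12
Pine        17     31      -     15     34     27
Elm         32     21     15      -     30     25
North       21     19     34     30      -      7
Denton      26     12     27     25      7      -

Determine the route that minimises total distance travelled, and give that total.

Minimum total distance: 93.

There are 60 distinct closed tours to check (reversals are equivalent).
Quarry→Alder→Pine→Elm→North→Denton→Quarry: 14+31+15+30+7+26 = 123
Quarry→Alder→Pine→Elm→Denton→North→Quarry: 14+31+15+25+7+21 = 113
Quarry→Alder→Pine→North→Elm→Denton→Quarry: 14+31+34+30+25+26 = 160
Quarry→Alder→Pine→North→Denton→Elm→Quarry: 14+31+34+7+25+32 = 143
Quarry→Alder→Pine→Denton→Elm→North→Quarry: 14+31+27+25+30+21 = 148
Quarry→Alder→Pine→Denton→North→Elm→Quarry: 14+31+27+7+30+32 = 141
Quarry→Alder→Elm→Pine→North→Denton→Quarry: 14+21+15+34+7+26 = 117
Quarry→Alder→Elm→Pine→Denton→North→Quarry: 14+21+15+27+7+21 = 105
Quarry→Alder→Elm→North→Pine→Denton→Quarry: 14+21+30+34+27+26 = 152
Quarry→Alder→Elm→North→Denton→Pine→Quarry: 14+21+30+7+27+17 = 116
Quarry→Alder→Elm→Denton→Pine→North→Quarry: 14+21+25+27+34+21 = 142
Quarry→Alder→Elm→Denton→North→Pine→Quarry: 14+21+25+7+34+17 = 118
Quarry→Alder→North→Pine→Elm→Denton→Quarry: 14+19+34+15+25+26 = 133
Quarry→Alder→North→Pine→Denton→Elm→Quarry: 14+19+34+27+25+32 = 151
… (46 more)
Quarry→Pine→Elm→Alder→Denton→North→Quarry: 17+15+21+12+7+21 = 93  ← best
The minimum is 93.
One optimal route: Quarry → Pine → Elm → Alder → Denton → North → Quarry (or its reverse).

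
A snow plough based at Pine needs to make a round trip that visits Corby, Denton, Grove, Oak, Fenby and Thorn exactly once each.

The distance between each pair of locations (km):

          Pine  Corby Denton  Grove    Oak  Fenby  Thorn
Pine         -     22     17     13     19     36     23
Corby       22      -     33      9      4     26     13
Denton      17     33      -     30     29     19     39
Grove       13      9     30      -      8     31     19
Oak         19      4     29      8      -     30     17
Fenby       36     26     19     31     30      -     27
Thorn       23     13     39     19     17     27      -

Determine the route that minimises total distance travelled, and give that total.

There are 360 distinct closed tours to check (reversals are equivalent).
Pine→Corby→Denton→Grove→Oak→Fenby→Thorn→Pine: 22+33+30+8+30+27+23 = 173
Pine→Corby→Denton→Grove→Oak→Thorn→Fenby→Pine: 22+33+30+8+17+27+36 = 173
Pine→Corby→Denton→Grove→Fenby→Oak→Thorn→Pine: 22+33+30+31+30+17+23 = 186
Pine→Corby→Denton→Grove→Fenby→Thorn→Oak→Pine: 22+33+30+31+27+17+19 = 179
Pine→Corby→Denton→Grove→Thorn→Oak→Fenby→Pine: 22+33+30+19+17+30+36 = 187
Pine→Corby→Denton→Grove→Thorn→Fenby→Oak→Pine: 22+33+30+19+27+30+19 = 180
Pine→Corby→Denton→Oak→Grove→Fenby→Thorn→Pine: 22+33+29+8+31+27+23 = 173
Pine→Corby→Denton→Oak→Grove→Thorn→Fenby→Pine: 22+33+29+8+19+27+36 = 174
… (352 more)
Pine→Denton→Fenby→Thorn→Corby→Oak→Grove→Pine: 17+19+27+13+4+8+13 = 101  ← best
The minimum is 101.
One optimal route: Pine → Denton → Fenby → Thorn → Corby → Oak → Grove → Pine (or its reverse).

101 km — the shortest possible round trip.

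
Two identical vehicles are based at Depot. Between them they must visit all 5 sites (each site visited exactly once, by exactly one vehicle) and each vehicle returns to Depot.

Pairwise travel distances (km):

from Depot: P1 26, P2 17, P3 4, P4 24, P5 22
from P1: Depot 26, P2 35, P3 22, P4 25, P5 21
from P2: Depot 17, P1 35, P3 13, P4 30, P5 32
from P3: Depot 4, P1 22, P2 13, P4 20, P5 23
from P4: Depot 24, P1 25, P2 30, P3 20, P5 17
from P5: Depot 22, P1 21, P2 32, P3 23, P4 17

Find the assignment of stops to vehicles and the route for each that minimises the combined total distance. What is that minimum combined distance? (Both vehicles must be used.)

Minimum combined distance: 119 km.

Check every non-empty split of the stops between the two vehicles; for each half take its own optimal tour:
  {P1} + {P2, P3, P4, P5}: 52 + 86 = 138
  {P2} + {P1, P3, P4, P5}: 34 + 88 = 122
  {P1, P2} + {P3, P4, P5}: 78 + 63 = 141
  {P3} + {P1, P2, P4, P5}: 8 + 111 = 119
  {P1, P3} + {P2, P4, P5}: 52 + 86 = 138
  {P2, P3} + {P1, P4, P5}: 34 + 88 = 122
  … (15 splits in total)
Best: vehicle 1 Depot → P3 → Depot = 8; vehicle 2 Depot → P1 → P5 → P4 → P2 → Depot = 111; combined 119.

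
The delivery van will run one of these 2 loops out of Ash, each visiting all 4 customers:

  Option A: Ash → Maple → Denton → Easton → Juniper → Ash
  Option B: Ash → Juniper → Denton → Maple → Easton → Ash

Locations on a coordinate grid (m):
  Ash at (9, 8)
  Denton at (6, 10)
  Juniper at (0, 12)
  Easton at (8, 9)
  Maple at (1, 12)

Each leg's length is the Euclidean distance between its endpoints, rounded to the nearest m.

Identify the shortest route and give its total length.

30 m — Option B is the shortest.

Option A: 9 + 5 + 2 + 9 + 10 = 35
Option B: 10 + 6 + 5 + 8 + 1 = 30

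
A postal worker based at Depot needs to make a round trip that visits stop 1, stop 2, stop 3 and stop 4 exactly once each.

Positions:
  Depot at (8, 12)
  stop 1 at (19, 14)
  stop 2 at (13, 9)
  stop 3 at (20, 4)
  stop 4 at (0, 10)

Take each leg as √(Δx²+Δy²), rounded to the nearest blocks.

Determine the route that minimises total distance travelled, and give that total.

With 4 stops there are 4!/2 = 12 distinct round trips (a route and its reverse cost the same).
Depot → stop 1 → stop 2 → stop 3 → stop 4 → Depot: 11+8+9+21+8 = 57
Depot → stop 1 → stop 2 → stop 4 → stop 3 → Depot: 11+8+13+21+14 = 67
Depot → stop 1 → stop 3 → stop 2 → stop 4 → Depot: 11+10+9+13+8 = 51
Depot → stop 1 → stop 3 → stop 4 → stop 2 → Depot: 11+10+21+13+6 = 61
Depot → stop 1 → stop 4 → stop 2 → stop 3 → Depot: 11+19+13+9+14 = 66
Depot → stop 1 → stop 4 → stop 3 → stop 2 → Depot: 11+19+21+9+6 = 66
Depot → stop 2 → stop 1 → stop 3 → stop 4 → Depot: 6+8+10+21+8 = 53
Depot → stop 2 → stop 1 → stop 4 → stop 3 → Depot: 6+8+19+21+14 = 68
Depot → stop 2 → stop 3 → stop 1 → stop 4 → Depot: 6+9+10+19+8 = 52
Depot → stop 2 → stop 4 → stop 1 → stop 3 → Depot: 6+13+19+10+14 = 62
Depot → stop 3 → stop 1 → stop 2 → stop 4 → Depot: 14+10+8+13+8 = 53
Depot → stop 3 → stop 2 → stop 1 → stop 4 → Depot: 14+9+8+19+8 = 58
The minimum is 51.
One optimal route: Depot → stop 1 → stop 3 → stop 2 → stop 4 → Depot (or its reverse).

Shortest round trip = 51 blocks.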